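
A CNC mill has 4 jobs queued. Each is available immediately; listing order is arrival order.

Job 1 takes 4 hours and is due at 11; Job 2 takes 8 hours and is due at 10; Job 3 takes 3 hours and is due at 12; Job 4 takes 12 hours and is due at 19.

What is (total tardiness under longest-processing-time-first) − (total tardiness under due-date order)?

LPT (decreasing processing time): Job 4 Job 2 Job 1 Job 3.
Job 4: 0→12, due 19, tardiness 0
Job 2: 12→20, due 10, tardiness 10
Job 1: 20→24, due 11, tardiness 13
Job 3: 24→27, due 12, tardiness 15
Sum = 0+10+13+15 = 38.
EDD (increasing due date): Job 2 Job 1 Job 3 Job 4.
Job 2: 0→8, due 10, tardiness 0
Job 1: 8→12, due 11, tardiness 1
Job 3: 12→15, due 12, tardiness 3
Job 4: 15→27, due 19, tardiness 8
Sum = 0+1+3+8 = 12.
Difference = 38 − 12 = 26.

26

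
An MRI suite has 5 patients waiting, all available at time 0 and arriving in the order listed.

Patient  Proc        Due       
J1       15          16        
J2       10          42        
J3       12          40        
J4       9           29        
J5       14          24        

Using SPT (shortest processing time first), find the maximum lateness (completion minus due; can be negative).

44

SPT (increasing processing time): J4 J2 J3 J5 J1.
J4: 0→9, due 29, lateness -20
J2: 9→19, due 42, lateness -23
J3: 19→31, due 40, lateness -9
J5: 31→45, due 24, lateness 21
J1: 45→60, due 16, lateness 44
Maximum = 44.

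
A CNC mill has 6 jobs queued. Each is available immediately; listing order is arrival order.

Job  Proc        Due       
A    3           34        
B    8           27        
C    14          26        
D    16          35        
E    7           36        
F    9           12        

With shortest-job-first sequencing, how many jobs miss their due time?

3

SPT (increasing processing time): A E B F C D.
A: 0→3, due 34, tardiness 0
E: 3→10, due 36, tardiness 0
B: 10→18, due 27, tardiness 0
F: 18→27, due 12, tardiness 15
C: 27→41, due 26, tardiness 15
D: 41→57, due 35, tardiness 22
Late jobs: 3.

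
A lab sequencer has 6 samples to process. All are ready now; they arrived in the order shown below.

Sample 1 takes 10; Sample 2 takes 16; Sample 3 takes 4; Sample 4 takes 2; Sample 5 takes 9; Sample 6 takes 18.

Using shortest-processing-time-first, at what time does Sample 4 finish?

SPT (increasing processing time): Sample 4 Sample 3 Sample 5 Sample 1 Sample 2 Sample 6.
Sample 4: 0→2

2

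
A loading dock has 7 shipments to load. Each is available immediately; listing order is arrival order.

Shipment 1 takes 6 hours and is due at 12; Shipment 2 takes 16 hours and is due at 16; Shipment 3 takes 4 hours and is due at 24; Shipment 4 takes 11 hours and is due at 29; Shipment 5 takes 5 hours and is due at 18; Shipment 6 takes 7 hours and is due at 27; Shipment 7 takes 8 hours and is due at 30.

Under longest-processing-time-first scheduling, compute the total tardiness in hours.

LPT (decreasing processing time): Shipment 2 Shipment 4 Shipment 7 Shipment 6 Shipment 1 Shipment 5 Shipment 3.
Shipment 2: 0→16, due 16, tardiness 0
Shipment 4: 16→27, due 29, tardiness 0
Shipment 7: 27→35, due 30, tardiness 5
Shipment 6: 35→42, due 27, tardiness 15
Shipment 1: 42→48, due 12, tardiness 36
Shipment 5: 48→53, due 18, tardiness 35
Shipment 3: 53→57, due 24, tardiness 33
Sum = 0+0+5+15+36+35+33 = 124.

124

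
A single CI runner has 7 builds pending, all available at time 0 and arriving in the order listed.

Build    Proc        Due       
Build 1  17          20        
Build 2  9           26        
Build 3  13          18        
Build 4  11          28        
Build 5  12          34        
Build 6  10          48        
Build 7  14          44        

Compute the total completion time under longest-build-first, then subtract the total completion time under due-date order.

22

LPT (decreasing processing time): Build 1 Build 7 Build 3 Build 5 Build 4 Build 6 Build 2.
Build 1: 0→17
Build 7: 17→31
Build 3: 31→44
Build 5: 44→56
Build 4: 56→67
Build 6: 67→77
Build 2: 77→86
Sum = 17+31+44+56+67+77+86 = 378.
EDD (increasing due date): Build 3 Build 1 Build 2 Build 4 Build 5 Build 7 Build 6.
Build 3: 0→13
Build 1: 13→30
Build 2: 30→39
Build 4: 39→50
Build 5: 50→62
Build 7: 62→76
Build 6: 76→86
Sum = 13+30+39+50+62+76+86 = 356.
Difference = 378 − 356 = 22.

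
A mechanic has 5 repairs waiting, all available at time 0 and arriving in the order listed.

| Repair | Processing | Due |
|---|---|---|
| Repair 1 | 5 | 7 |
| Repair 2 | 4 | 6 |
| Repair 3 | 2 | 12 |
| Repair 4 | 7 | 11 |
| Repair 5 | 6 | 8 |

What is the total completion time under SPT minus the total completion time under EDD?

SPT (increasing processing time): Repair 3 Repair 2 Repair 1 Repair 5 Repair 4.
Repair 3: 0→2
Repair 2: 2→6
Repair 1: 6→11
Repair 5: 11→17
Repair 4: 17→24
Sum = 2+6+11+17+24 = 60.
EDD (increasing due date): Repair 2 Repair 1 Repair 5 Repair 4 Repair 3.
Repair 2: 0→4
Repair 1: 4→9
Repair 5: 9→15
Repair 4: 15→22
Repair 3: 22→24
Sum = 4+9+15+22+24 = 74.
Difference = 60 − 74 = -14.

-14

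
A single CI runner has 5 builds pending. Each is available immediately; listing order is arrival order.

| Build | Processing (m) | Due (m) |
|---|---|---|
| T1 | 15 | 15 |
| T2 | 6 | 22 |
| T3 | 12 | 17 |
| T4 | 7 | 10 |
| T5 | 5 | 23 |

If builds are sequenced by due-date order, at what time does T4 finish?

7

EDD (increasing due date): T4 T1 T3 T2 T5.
T4: 0→7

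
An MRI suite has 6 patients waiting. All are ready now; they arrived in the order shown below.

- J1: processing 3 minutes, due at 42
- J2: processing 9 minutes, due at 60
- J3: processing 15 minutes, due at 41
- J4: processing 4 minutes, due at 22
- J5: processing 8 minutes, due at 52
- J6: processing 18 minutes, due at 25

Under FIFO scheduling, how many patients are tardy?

2

FIFO (arrival order): J1 J2 J3 J4 J5 J6.
J1: 0→3, due 42, tardiness 0
J2: 3→12, due 60, tardiness 0
J3: 12→27, due 41, tardiness 0
J4: 27→31, due 22, tardiness 9
J5: 31→39, due 52, tardiness 0
J6: 39→57, due 25, tardiness 32
Late patients: 2.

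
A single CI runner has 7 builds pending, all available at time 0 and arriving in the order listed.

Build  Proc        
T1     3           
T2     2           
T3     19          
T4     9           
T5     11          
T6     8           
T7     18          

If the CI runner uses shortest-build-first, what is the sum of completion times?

196

SPT (increasing processing time): T2 T1 T6 T4 T5 T7 T3.
T2: 0→2
T1: 2→5
T6: 5→13
T4: 13→22
T5: 22→33
T7: 33→51
T3: 51→70
Sum = 2+5+13+22+33+51+70 = 196.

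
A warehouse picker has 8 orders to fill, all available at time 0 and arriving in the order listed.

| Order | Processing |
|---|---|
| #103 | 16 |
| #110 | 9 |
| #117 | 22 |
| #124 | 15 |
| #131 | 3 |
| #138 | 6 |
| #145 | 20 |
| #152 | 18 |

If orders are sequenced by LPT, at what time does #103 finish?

LPT (decreasing processing time): #117 #145 #152 #103 #124 #110 #138 #131.
#117: 0→22
#145: 22→42
#152: 42→60
#103: 60→76

76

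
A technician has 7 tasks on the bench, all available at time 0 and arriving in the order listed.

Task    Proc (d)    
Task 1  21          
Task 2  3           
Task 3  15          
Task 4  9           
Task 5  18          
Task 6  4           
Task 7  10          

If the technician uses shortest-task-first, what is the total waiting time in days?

SPT (increasing processing time): Task 2 Task 6 Task 4 Task 7 Task 3 Task 5 Task 1.
Task 2: waits 0, runs 0→3
Task 6: waits 3, runs 3→7
Task 4: waits 7, runs 7→16
Task 7: waits 16, runs 16→26
Task 3: waits 26, runs 26→41
Task 5: waits 41, runs 41→59
Task 1: waits 59, runs 59→80
Sum = 0+3+7+16+26+41+59 = 152.

152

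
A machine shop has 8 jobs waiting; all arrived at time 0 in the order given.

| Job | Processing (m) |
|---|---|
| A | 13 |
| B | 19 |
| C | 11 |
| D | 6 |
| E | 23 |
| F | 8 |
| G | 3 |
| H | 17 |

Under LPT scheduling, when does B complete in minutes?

42

LPT (decreasing processing time): E B H A C F D G.
E: 0→23
B: 23→42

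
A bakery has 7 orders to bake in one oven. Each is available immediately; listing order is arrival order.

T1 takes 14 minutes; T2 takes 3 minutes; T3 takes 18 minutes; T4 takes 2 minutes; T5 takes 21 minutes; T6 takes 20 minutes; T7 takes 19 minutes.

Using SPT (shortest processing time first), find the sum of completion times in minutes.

292

SPT (increasing processing time): T4 T2 T1 T3 T7 T6 T5.
T4: 0→2
T2: 2→5
T1: 5→19
T3: 19→37
T7: 37→56
T6: 56→76
T5: 76→97
Sum = 2+5+19+37+56+76+97 = 292.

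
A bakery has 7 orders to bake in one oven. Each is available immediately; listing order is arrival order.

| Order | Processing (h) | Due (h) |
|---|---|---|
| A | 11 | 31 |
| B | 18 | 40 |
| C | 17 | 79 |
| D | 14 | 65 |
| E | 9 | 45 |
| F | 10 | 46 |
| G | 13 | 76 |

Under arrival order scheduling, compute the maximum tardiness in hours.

FIFO (arrival order): A B C D E F G.
A: 0→11, due 31, tardiness 0
B: 11→29, due 40, tardiness 0
C: 29→46, due 79, tardiness 0
D: 46→60, due 65, tardiness 0
E: 60→69, due 45, tardiness 24
F: 69→79, due 46, tardiness 33
G: 79→92, due 76, tardiness 16
Maximum = 33.

33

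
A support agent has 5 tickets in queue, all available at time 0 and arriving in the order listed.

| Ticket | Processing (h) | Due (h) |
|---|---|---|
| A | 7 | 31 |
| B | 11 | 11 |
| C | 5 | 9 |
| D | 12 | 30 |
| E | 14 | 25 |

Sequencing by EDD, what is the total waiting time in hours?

93

EDD (increasing due date): C B E D A.
C: waits 0, runs 0→5
B: waits 5, runs 5→16
E: waits 16, runs 16→30
D: waits 30, runs 30→42
A: waits 42, runs 42→49
Sum = 0+5+16+30+42 = 93.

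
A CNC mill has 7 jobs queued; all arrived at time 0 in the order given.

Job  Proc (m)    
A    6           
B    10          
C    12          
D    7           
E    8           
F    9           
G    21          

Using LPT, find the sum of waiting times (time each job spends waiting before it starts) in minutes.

LPT (decreasing processing time): G C B F E D A.
G: waits 0, runs 0→21
C: waits 21, runs 21→33
B: waits 33, runs 33→43
F: waits 43, runs 43→52
E: waits 52, runs 52→60
D: waits 60, runs 60→67
A: waits 67, runs 67→73
Sum = 0+21+33+43+52+60+67 = 276.

276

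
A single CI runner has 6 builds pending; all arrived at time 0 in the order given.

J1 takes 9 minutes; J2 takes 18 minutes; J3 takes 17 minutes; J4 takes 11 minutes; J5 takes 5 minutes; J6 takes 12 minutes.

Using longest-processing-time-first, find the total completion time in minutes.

LPT (decreasing processing time): J2 J3 J6 J4 J1 J5.
J2: 0→18
J3: 18→35
J6: 35→47
J4: 47→58
J1: 58→67
J5: 67→72
Sum = 18+35+47+58+67+72 = 297.

297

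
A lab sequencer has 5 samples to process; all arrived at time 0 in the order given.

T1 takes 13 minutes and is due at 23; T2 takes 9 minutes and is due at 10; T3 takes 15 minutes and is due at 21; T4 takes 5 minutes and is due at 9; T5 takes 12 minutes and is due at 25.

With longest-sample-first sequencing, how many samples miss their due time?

LPT (decreasing processing time): T3 T1 T5 T2 T4.
T3: 0→15, due 21, tardiness 0
T1: 15→28, due 23, tardiness 5
T5: 28→40, due 25, tardiness 15
T2: 40→49, due 10, tardiness 39
T4: 49→54, due 9, tardiness 45
Late samples: 4.

4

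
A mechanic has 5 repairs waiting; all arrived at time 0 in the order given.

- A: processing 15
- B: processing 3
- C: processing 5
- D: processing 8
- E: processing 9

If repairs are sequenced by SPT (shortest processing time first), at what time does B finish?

SPT (increasing processing time): B C D E A.
B: 0→3

3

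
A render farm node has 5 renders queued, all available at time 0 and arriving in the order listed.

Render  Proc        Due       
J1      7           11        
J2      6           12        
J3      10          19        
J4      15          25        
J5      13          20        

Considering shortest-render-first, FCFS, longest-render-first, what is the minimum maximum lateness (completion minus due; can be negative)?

26

SPT (increasing processing time): J2 J1 J3 J5 J4.
J2: 0→6, due 12, lateness -6
J1: 6→13, due 11, lateness 2
J3: 13→23, due 19, lateness 4
J5: 23→36, due 20, lateness 16
J4: 36→51, due 25, lateness 26
Maximum = 26.
FIFO (arrival order): J1 J2 J3 J4 J5.
J1: 0→7, due 11, lateness -4
J2: 7→13, due 12, lateness 1
J3: 13→23, due 19, lateness 4
J4: 23→38, due 25, lateness 13
J5: 38→51, due 20, lateness 31
Maximum = 31.
LPT (decreasing processing time): J4 J5 J3 J1 J2.
J4: 0→15, due 25, lateness -10
J5: 15→28, due 20, lateness 8
J3: 28→38, due 19, lateness 19
J1: 38→45, due 11, lateness 34
J2: 45→51, due 12, lateness 39
Maximum = 39.
SPT 26, FIFO 31, LPT 39 → minimum 26.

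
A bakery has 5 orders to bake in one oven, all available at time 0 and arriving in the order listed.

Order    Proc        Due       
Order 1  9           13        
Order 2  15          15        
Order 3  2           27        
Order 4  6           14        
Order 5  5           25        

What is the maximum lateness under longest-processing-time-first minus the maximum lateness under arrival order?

-2

LPT (decreasing processing time): Order 2 Order 1 Order 4 Order 5 Order 3.
Order 2: 0→15, due 15, lateness 0
Order 1: 15→24, due 13, lateness 11
Order 4: 24→30, due 14, lateness 16
Order 5: 30→35, due 25, lateness 10
Order 3: 35→37, due 27, lateness 10
Maximum = 16.
FIFO (arrival order): Order 1 Order 2 Order 3 Order 4 Order 5.
Order 1: 0→9, due 13, lateness -4
Order 2: 9→24, due 15, lateness 9
Order 3: 24→26, due 27, lateness -1
Order 4: 26→32, due 14, lateness 18
Order 5: 32→37, due 25, lateness 12
Maximum = 18.
Difference = 16 − 18 = -2.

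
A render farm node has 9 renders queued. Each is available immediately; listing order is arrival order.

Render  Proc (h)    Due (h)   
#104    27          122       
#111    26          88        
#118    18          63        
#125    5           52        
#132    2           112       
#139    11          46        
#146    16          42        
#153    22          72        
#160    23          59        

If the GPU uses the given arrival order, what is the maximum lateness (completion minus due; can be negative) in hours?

FIFO (arrival order): #104 #111 #118 #125 #132 #139 #146 #153 #160.
#104: 0→27, due 122, lateness -95
#111: 27→53, due 88, lateness -35
#118: 53→71, due 63, lateness 8
#125: 71→76, due 52, lateness 24
#132: 76→78, due 112, lateness -34
#139: 78→89, due 46, lateness 43
#146: 89→105, due 42, lateness 63
#153: 105→127, due 72, lateness 55
#160: 127→150, due 59, lateness 91
Maximum = 91.

91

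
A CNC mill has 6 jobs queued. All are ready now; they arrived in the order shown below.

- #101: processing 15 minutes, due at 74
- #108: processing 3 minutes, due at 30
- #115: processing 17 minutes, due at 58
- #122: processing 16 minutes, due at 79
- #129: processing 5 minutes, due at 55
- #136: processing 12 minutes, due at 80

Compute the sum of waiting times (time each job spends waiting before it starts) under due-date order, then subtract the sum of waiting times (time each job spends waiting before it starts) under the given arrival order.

-43

EDD (increasing due date): #108 #129 #115 #101 #122 #136.
#108: waits 0, runs 0→3
#129: waits 3, runs 3→8
#115: waits 8, runs 8→25
#101: waits 25, runs 25→40
#122: waits 40, runs 40→56
#136: waits 56, runs 56→68
Sum = 0+3+8+25+40+56 = 132.
FIFO (arrival order): #101 #108 #115 #122 #129 #136.
#101: waits 0, runs 0→15
#108: waits 15, runs 15→18
#115: waits 18, runs 18→35
#122: waits 35, runs 35→51
#129: waits 51, runs 51→56
#136: waits 56, runs 56→68
Sum = 0+15+18+35+51+56 = 175.
Difference = 132 − 175 = -43.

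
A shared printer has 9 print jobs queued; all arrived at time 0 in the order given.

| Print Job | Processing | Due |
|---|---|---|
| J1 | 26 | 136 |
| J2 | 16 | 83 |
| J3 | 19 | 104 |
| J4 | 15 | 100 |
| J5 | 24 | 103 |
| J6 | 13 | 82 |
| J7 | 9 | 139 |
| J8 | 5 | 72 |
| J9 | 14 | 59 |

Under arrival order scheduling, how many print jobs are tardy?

3

FIFO (arrival order): J1 J2 J3 J4 J5 J6 J7 J8 J9.
J1: 0→26, due 136, tardiness 0
J2: 26→42, due 83, tardiness 0
J3: 42→61, due 104, tardiness 0
J4: 61→76, due 100, tardiness 0
J5: 76→100, due 103, tardiness 0
J6: 100→113, due 82, tardiness 31
J7: 113→122, due 139, tardiness 0
J8: 122→127, due 72, tardiness 55
J9: 127→141, due 59, tardiness 82
Late print jobs: 3.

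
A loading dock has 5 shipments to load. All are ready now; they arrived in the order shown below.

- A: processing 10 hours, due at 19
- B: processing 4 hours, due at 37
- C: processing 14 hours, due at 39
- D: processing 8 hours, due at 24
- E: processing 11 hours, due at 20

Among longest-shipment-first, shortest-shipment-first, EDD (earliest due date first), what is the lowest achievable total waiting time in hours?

71

LPT (decreasing processing time): C E A D B.
C: waits 0, runs 0→14
E: waits 14, runs 14→25
A: waits 25, runs 25→35
D: waits 35, runs 35→43
B: waits 43, runs 43→47
Sum = 0+14+25+35+43 = 117.
SPT (increasing processing time): B D A E C.
B: waits 0, runs 0→4
D: waits 4, runs 4→12
A: waits 12, runs 12→22
E: waits 22, runs 22→33
C: waits 33, runs 33→47
Sum = 0+4+12+22+33 = 71.
EDD (increasing due date): A E D B C.
A: waits 0, runs 0→10
E: waits 10, runs 10→21
D: waits 21, runs 21→29
B: waits 29, runs 29→33
C: waits 33, runs 33→47
Sum = 0+10+21+29+33 = 93.
LPT 117, SPT 71, EDD 93 → minimum 71.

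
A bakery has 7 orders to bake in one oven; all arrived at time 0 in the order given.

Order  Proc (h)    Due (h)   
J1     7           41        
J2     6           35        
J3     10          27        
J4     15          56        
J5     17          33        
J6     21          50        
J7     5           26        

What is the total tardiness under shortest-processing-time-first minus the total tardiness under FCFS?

SPT (increasing processing time): J7 J2 J1 J3 J4 J5 J6.
J7: 0→5, due 26, tardiness 0
J2: 5→11, due 35, tardiness 0
J1: 11→18, due 41, tardiness 0
J3: 18→28, due 27, tardiness 1
J4: 28→43, due 56, tardiness 0
J5: 43→60, due 33, tardiness 27
J6: 60→81, due 50, tardiness 31
Sum = 0+0+0+1+0+27+31 = 59.
FIFO (arrival order): J1 J2 J3 J4 J5 J6 J7.
J1: 0→7, due 41, tardiness 0
J2: 7→13, due 35, tardiness 0
J3: 13→23, due 27, tardiness 0
J4: 23→38, due 56, tardiness 0
J5: 38→55, due 33, tardiness 22
J6: 55→76, due 50, tardiness 26
J7: 76→81, due 26, tardiness 55
Sum = 0+0+0+0+22+26+55 = 103.
Difference = 59 − 103 = -44.

-44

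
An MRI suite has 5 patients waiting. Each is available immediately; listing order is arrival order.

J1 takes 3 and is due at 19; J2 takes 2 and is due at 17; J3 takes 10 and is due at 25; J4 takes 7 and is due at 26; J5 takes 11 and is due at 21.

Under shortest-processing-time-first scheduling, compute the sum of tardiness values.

12

SPT (increasing processing time): J2 J1 J4 J3 J5.
J2: 0→2, due 17, tardiness 0
J1: 2→5, due 19, tardiness 0
J4: 5→12, due 26, tardiness 0
J3: 12→22, due 25, tardiness 0
J5: 22→33, due 21, tardiness 12
Sum = 0+0+0+0+12 = 12.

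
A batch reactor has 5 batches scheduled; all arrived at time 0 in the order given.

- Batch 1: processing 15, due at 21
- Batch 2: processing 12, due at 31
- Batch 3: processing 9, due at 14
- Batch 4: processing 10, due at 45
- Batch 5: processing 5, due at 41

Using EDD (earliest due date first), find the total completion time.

161

EDD (increasing due date): Batch 3 Batch 1 Batch 2 Batch 5 Batch 4.
Batch 3: 0→9
Batch 1: 9→24
Batch 2: 24→36
Batch 5: 36→41
Batch 4: 41→51
Sum = 9+24+36+41+51 = 161.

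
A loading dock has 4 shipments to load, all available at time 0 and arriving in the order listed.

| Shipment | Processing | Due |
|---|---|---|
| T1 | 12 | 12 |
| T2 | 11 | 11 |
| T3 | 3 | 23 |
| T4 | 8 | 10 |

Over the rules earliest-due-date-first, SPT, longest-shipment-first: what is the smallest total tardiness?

EDD (increasing due date): T4 T2 T1 T3.
T4: 0→8, due 10, tardiness 0
T2: 8→19, due 11, tardiness 8
T1: 19→31, due 12, tardiness 19
T3: 31→34, due 23, tardiness 11
Sum = 0+8+19+11 = 38.
SPT (increasing processing time): T3 T4 T2 T1.
T3: 0→3, due 23, tardiness 0
T4: 3→11, due 10, tardiness 1
T2: 11→22, due 11, tardiness 11
T1: 22→34, due 12, tardiness 22
Sum = 0+1+11+22 = 34.
LPT (decreasing processing time): T1 T2 T4 T3.
T1: 0→12, due 12, tardiness 0
T2: 12→23, due 11, tardiness 12
T4: 23→31, due 10, tardiness 21
T3: 31→34, due 23, tardiness 11
Sum = 0+12+21+11 = 44.
EDD 38, SPT 34, LPT 44 → minimum 34.

34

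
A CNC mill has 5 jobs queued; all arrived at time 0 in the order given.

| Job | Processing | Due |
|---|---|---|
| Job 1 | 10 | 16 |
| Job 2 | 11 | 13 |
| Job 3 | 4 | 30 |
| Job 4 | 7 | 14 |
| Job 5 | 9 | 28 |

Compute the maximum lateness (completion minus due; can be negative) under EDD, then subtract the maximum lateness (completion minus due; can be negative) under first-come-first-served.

EDD (increasing due date): Job 2 Job 4 Job 1 Job 5 Job 3.
Job 2: 0→11, due 13, lateness -2
Job 4: 11→18, due 14, lateness 4
Job 1: 18→28, due 16, lateness 12
Job 5: 28→37, due 28, lateness 9
Job 3: 37→41, due 30, lateness 11
Maximum = 12.
FIFO (arrival order): Job 1 Job 2 Job 3 Job 4 Job 5.
Job 1: 0→10, due 16, lateness -6
Job 2: 10→21, due 13, lateness 8
Job 3: 21→25, due 30, lateness -5
Job 4: 25→32, due 14, lateness 18
Job 5: 32→41, due 28, lateness 13
Maximum = 18.
Difference = 12 − 18 = -6.

-6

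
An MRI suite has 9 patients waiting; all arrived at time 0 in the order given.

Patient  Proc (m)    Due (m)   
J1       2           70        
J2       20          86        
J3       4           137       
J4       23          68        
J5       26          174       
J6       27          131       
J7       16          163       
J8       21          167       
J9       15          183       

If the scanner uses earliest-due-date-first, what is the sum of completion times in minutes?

EDD (increasing due date): J4 J1 J2 J6 J3 J7 J8 J5 J9.
J4: 0→23
J1: 23→25
J2: 25→45
J6: 45→72
J3: 72→76
J7: 76→92
J8: 92→113
J5: 113→139
J9: 139→154
Sum = 23+25+45+72+76+92+113+139+154 = 739.

739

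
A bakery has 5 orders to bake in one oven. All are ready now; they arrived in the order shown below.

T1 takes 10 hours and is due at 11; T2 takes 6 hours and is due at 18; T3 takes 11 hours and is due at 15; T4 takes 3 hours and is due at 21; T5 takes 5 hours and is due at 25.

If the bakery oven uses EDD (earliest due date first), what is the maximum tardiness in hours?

10

EDD (increasing due date): T1 T3 T2 T4 T5.
T1: 0→10, due 11, tardiness 0
T3: 10→21, due 15, tardiness 6
T2: 21→27, due 18, tardiness 9
T4: 27→30, due 21, tardiness 9
T5: 30→35, due 25, tardiness 10
Maximum = 10.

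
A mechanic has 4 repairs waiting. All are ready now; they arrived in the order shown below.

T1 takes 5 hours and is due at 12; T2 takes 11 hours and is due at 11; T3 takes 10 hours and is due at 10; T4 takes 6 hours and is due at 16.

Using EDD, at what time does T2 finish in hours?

21

EDD (increasing due date): T3 T2 T1 T4.
T3: 0→10
T2: 10→21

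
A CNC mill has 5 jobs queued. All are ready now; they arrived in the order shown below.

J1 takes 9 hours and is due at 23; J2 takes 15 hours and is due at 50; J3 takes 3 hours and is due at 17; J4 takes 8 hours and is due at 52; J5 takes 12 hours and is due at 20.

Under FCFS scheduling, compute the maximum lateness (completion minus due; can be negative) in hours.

FIFO (arrival order): J1 J2 J3 J4 J5.
J1: 0→9, due 23, lateness -14
J2: 9→24, due 50, lateness -26
J3: 24→27, due 17, lateness 10
J4: 27→35, due 52, lateness -17
J5: 35→47, due 20, lateness 27
Maximum = 27.

27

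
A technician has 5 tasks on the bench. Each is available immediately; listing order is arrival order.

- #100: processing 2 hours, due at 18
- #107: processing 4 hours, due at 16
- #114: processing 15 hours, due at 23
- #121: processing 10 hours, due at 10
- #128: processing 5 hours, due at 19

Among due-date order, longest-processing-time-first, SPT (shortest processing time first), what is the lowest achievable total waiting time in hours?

EDD (increasing due date): #121 #107 #100 #128 #114.
#121: waits 0, runs 0→10
#107: waits 10, runs 10→14
#100: waits 14, runs 14→16
#128: waits 16, runs 16→21
#114: waits 21, runs 21→36
Sum = 0+10+14+16+21 = 61.
LPT (decreasing processing time): #114 #121 #128 #107 #100.
#114: waits 0, runs 0→15
#121: waits 15, runs 15→25
#128: waits 25, runs 25→30
#107: waits 30, runs 30→34
#100: waits 34, runs 34→36
Sum = 0+15+25+30+34 = 104.
SPT (increasing processing time): #100 #107 #128 #121 #114.
#100: waits 0, runs 0→2
#107: waits 2, runs 2→6
#128: waits 6, runs 6→11
#121: waits 11, runs 11→21
#114: waits 21, runs 21→36
Sum = 0+2+6+11+21 = 40.
EDD 61, LPT 104, SPT 40 → minimum 40.

40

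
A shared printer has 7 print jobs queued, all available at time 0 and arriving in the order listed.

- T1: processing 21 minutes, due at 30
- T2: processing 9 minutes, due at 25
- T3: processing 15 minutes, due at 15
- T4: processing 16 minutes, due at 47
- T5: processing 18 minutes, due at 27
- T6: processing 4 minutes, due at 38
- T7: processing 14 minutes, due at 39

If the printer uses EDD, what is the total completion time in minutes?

EDD (increasing due date): T3 T2 T5 T1 T6 T7 T4.
T3: 0→15
T2: 15→24
T5: 24→42
T1: 42→63
T6: 63→67
T7: 67→81
T4: 81→97
Sum = 15+24+42+63+67+81+97 = 389.

389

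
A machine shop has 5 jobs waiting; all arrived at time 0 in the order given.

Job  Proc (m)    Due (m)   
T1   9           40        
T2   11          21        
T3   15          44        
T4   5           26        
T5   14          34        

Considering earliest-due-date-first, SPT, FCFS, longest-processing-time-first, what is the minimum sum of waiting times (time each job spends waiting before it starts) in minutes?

EDD (increasing due date): T2 T4 T5 T1 T3.
T2: waits 0, runs 0→11
T4: waits 11, runs 11→16
T5: waits 16, runs 16→30
T1: waits 30, runs 30→39
T3: waits 39, runs 39→54
Sum = 0+11+16+30+39 = 96.
SPT (increasing processing time): T4 T1 T2 T5 T3.
T4: waits 0, runs 0→5
T1: waits 5, runs 5→14
T2: waits 14, runs 14→25
T5: waits 25, runs 25→39
T3: waits 39, runs 39→54
Sum = 0+5+14+25+39 = 83.
FIFO (arrival order): T1 T2 T3 T4 T5.
T1: waits 0, runs 0→9
T2: waits 9, runs 9→20
T3: waits 20, runs 20→35
T4: waits 35, runs 35→40
T5: waits 40, runs 40→54
Sum = 0+9+20+35+40 = 104.
LPT (decreasing processing time): T3 T5 T2 T1 T4.
T3: waits 0, runs 0→15
T5: waits 15, runs 15→29
T2: waits 29, runs 29→40
T1: waits 40, runs 40→49
T4: waits 49, runs 49→54
Sum = 0+15+29+40+49 = 133.
EDD 96, SPT 83, FIFO 104, LPT 133 → minimum 83.

83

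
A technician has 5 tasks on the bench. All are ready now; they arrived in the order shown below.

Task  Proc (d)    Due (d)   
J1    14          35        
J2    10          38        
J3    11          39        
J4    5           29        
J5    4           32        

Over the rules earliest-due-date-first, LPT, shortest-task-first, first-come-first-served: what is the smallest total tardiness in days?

5

EDD (increasing due date): J4 J5 J1 J2 J3.
J4: 0→5, due 29, tardiness 0
J5: 5→9, due 32, tardiness 0
J1: 9→23, due 35, tardiness 0
J2: 23→33, due 38, tardiness 0
J3: 33→44, due 39, tardiness 5
Sum = 0+0+0+0+5 = 5.
LPT (decreasing processing time): J1 J3 J2 J4 J5.
J1: 0→14, due 35, tardiness 0
J3: 14→25, due 39, tardiness 0
J2: 25→35, due 38, tardiness 0
J4: 35→40, due 29, tardiness 11
J5: 40→44, due 32, tardiness 12
Sum = 0+0+0+11+12 = 23.
SPT (increasing processing time): J5 J4 J2 J3 J1.
J5: 0→4, due 32, tardiness 0
J4: 4→9, due 29, tardiness 0
J2: 9→19, due 38, tardiness 0
J3: 19→30, due 39, tardiness 0
J1: 30→44, due 35, tardiness 9
Sum = 0+0+0+0+9 = 9.
FIFO (arrival order): J1 J2 J3 J4 J5.
J1: 0→14, due 35, tardiness 0
J2: 14→24, due 38, tardiness 0
J3: 24→35, due 39, tardiness 0
J4: 35→40, due 29, tardiness 11
J5: 40→44, due 32, tardiness 12
Sum = 0+0+0+11+12 = 23.
EDD 5, LPT 23, SPT 9, FIFO 23 → minimum 5.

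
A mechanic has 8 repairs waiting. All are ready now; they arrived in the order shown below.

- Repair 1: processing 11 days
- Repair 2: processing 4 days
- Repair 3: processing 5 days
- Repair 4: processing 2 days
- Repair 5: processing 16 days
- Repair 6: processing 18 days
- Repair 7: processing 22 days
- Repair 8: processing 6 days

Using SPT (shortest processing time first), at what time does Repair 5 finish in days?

SPT (increasing processing time): Repair 4 Repair 2 Repair 3 Repair 8 Repair 1 Repair 5 Repair 6 Repair 7.
Repair 4: 0→2
Repair 2: 2→6
Repair 3: 6→11
Repair 8: 11→17
Repair 1: 17→28
Repair 5: 28→44

44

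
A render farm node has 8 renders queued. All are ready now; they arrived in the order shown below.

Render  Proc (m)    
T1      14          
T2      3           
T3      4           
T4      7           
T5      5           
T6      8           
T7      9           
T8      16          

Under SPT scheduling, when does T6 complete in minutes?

27

SPT (increasing processing time): T2 T3 T5 T4 T6 T7 T1 T8.
T2: 0→3
T3: 3→7
T5: 7→12
T4: 12→19
T6: 19→27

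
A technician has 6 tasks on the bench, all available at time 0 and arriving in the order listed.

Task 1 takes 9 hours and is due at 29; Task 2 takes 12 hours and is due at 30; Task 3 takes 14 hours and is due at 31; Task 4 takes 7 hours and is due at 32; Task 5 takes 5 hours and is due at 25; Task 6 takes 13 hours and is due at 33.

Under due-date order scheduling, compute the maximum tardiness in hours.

EDD (increasing due date): Task 5 Task 1 Task 2 Task 3 Task 4 Task 6.
Task 5: 0→5, due 25, tardiness 0
Task 1: 5→14, due 29, tardiness 0
Task 2: 14→26, due 30, tardiness 0
Task 3: 26→40, due 31, tardiness 9
Task 4: 40→47, due 32, tardiness 15
Task 6: 47→60, due 33, tardiness 27
Maximum = 27.

27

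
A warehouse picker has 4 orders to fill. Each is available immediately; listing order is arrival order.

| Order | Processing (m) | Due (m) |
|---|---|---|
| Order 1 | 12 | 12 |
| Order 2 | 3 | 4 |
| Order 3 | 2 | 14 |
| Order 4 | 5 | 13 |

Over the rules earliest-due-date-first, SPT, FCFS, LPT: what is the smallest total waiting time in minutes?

EDD (increasing due date): Order 2 Order 1 Order 4 Order 3.
Order 2: waits 0, runs 0→3
Order 1: waits 3, runs 3→15
Order 4: waits 15, runs 15→20
Order 3: waits 20, runs 20→22
Sum = 0+3+15+20 = 38.
SPT (increasing processing time): Order 3 Order 2 Order 4 Order 1.
Order 3: waits 0, runs 0→2
Order 2: waits 2, runs 2→5
Order 4: waits 5, runs 5→10
Order 1: waits 10, runs 10→22
Sum = 0+2+5+10 = 17.
FIFO (arrival order): Order 1 Order 2 Order 3 Order 4.
Order 1: waits 0, runs 0→12
Order 2: waits 12, runs 12→15
Order 3: waits 15, runs 15→17
Order 4: waits 17, runs 17→22
Sum = 0+12+15+17 = 44.
LPT (decreasing processing time): Order 1 Order 4 Order 2 Order 3.
Order 1: waits 0, runs 0→12
Order 4: waits 12, runs 12→17
Order 2: waits 17, runs 17→20
Order 3: waits 20, runs 20→22
Sum = 0+12+17+20 = 49.
EDD 38, SPT 17, FIFO 44, LPT 49 → minimum 17.

17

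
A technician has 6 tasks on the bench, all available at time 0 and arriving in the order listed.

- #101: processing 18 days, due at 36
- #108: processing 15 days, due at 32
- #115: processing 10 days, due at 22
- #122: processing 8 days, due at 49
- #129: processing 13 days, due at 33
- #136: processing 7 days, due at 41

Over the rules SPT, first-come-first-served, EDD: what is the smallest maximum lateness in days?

22

SPT (increasing processing time): #136 #122 #115 #129 #108 #101.
#136: 0→7, due 41, lateness -34
#122: 7→15, due 49, lateness -34
#115: 15→25, due 22, lateness 3
#129: 25→38, due 33, lateness 5
#108: 38→53, due 32, lateness 21
#101: 53→71, due 36, lateness 35
Maximum = 35.
FIFO (arrival order): #101 #108 #115 #122 #129 #136.
#101: 0→18, due 36, lateness -18
#108: 18→33, due 32, lateness 1
#115: 33→43, due 22, lateness 21
#122: 43→51, due 49, lateness 2
#129: 51→64, due 33, lateness 31
#136: 64→71, due 41, lateness 30
Maximum = 31.
EDD (increasing due date): #115 #108 #129 #101 #136 #122.
#115: 0→10, due 22, lateness -12
#108: 10→25, due 32, lateness -7
#129: 25→38, due 33, lateness 5
#101: 38→56, due 36, lateness 20
#136: 56→63, due 41, lateness 22
#122: 63→71, due 49, lateness 22
Maximum = 22.
SPT 35, FIFO 31, EDD 22 → minimum 22.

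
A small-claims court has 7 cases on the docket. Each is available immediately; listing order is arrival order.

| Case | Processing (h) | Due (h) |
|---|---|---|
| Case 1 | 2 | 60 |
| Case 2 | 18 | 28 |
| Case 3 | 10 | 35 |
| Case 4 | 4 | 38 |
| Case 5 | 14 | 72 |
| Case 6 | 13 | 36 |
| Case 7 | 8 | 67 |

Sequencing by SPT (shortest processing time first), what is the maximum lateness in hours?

41

SPT (increasing processing time): Case 1 Case 4 Case 7 Case 3 Case 6 Case 5 Case 2.
Case 1: 0→2, due 60, lateness -58
Case 4: 2→6, due 38, lateness -32
Case 7: 6→14, due 67, lateness -53
Case 3: 14→24, due 35, lateness -11
Case 6: 24→37, due 36, lateness 1
Case 5: 37→51, due 72, lateness -21
Case 2: 51→69, due 28, lateness 41
Maximum = 41.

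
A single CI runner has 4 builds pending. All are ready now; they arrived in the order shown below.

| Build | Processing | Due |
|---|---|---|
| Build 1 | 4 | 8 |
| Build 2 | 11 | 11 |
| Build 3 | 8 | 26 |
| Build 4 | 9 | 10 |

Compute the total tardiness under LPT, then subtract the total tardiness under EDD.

LPT (decreasing processing time): Build 2 Build 4 Build 3 Build 1.
Build 2: 0→11, due 11, tardiness 0
Build 4: 11→20, due 10, tardiness 10
Build 3: 20→28, due 26, tardiness 2
Build 1: 28→32, due 8, tardiness 24
Sum = 0+10+2+24 = 36.
EDD (increasing due date): Build 1 Build 4 Build 2 Build 3.
Build 1: 0→4, due 8, tardiness 0
Build 4: 4→13, due 10, tardiness 3
Build 2: 13→24, due 11, tardiness 13
Build 3: 24→32, due 26, tardiness 6
Sum = 0+3+13+6 = 22.
Difference = 36 − 22 = 14.

14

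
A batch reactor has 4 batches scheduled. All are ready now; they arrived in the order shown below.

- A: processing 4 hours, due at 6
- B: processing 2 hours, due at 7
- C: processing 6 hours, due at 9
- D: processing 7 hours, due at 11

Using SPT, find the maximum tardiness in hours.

SPT (increasing processing time): B A C D.
B: 0→2, due 7, tardiness 0
A: 2→6, due 6, tardiness 0
C: 6→12, due 9, tardiness 3
D: 12→19, due 11, tardiness 8
Maximum = 8.

8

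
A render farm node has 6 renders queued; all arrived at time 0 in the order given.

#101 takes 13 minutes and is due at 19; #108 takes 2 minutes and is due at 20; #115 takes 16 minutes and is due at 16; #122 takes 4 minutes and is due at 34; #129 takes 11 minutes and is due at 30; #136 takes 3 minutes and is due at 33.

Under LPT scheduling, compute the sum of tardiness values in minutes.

73

LPT (decreasing processing time): #115 #101 #129 #122 #136 #108.
#115: 0→16, due 16, tardiness 0
#101: 16→29, due 19, tardiness 10
#129: 29→40, due 30, tardiness 10
#122: 40→44, due 34, tardiness 10
#136: 44→47, due 33, tardiness 14
#108: 47→49, due 20, tardiness 29
Sum = 0+10+10+10+14+29 = 73.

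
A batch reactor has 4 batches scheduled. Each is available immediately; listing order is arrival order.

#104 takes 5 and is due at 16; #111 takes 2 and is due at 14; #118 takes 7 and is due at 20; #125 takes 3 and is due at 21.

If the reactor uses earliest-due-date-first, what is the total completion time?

EDD (increasing due date): #111 #104 #118 #125.
#111: 0→2
#104: 2→7
#118: 7→14
#125: 14→17
Sum = 2+7+14+17 = 40.

40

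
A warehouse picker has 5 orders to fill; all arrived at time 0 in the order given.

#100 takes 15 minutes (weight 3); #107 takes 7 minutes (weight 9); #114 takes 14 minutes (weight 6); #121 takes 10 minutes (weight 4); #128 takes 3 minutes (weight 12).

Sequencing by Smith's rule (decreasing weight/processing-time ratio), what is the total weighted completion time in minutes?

WSPT (decreasing weight/processing-time ratio): #128 #107 #114 #121 #100.
#128: finishes 3, weight 12, w·C = 36
#107: finishes 10, weight 9, w·C = 90
#114: finishes 24, weight 6, w·C = 144
#121: finishes 34, weight 4, w·C = 136
#100: finishes 49, weight 3, w·C = 147
Sum = 36+90+144+136+147 = 553.

553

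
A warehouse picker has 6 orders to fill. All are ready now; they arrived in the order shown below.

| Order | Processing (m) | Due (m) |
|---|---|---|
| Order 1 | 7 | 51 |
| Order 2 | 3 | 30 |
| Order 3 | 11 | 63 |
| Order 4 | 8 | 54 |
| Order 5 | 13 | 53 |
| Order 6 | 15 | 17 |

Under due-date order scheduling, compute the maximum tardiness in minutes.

EDD (increasing due date): Order 6 Order 2 Order 1 Order 5 Order 4 Order 3.
Order 6: 0→15, due 17, tardiness 0
Order 2: 15→18, due 30, tardiness 0
Order 1: 18→25, due 51, tardiness 0
Order 5: 25→38, due 53, tardiness 0
Order 4: 38→46, due 54, tardiness 0
Order 3: 46→57, due 63, tardiness 0
Maximum = 0.

0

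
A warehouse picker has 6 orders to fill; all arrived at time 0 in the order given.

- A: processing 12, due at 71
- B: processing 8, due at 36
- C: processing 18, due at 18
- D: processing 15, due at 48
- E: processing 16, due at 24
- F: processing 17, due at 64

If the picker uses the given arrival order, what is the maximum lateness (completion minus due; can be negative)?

FIFO (arrival order): A B C D E F.
A: 0→12, due 71, lateness -59
B: 12→20, due 36, lateness -16
C: 20→38, due 18, lateness 20
D: 38→53, due 48, lateness 5
E: 53→69, due 24, lateness 45
F: 69→86, due 64, lateness 22
Maximum = 45.

45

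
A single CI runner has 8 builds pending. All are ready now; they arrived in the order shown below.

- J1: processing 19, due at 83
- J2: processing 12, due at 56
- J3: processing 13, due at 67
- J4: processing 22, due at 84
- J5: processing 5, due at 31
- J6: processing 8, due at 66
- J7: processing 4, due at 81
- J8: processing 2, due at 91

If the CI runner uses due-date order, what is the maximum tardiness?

EDD (increasing due date): J5 J2 J6 J3 J7 J1 J4 J8.
J5: 0→5, due 31, tardiness 0
J2: 5→17, due 56, tardiness 0
J6: 17→25, due 66, tardiness 0
J3: 25→38, due 67, tardiness 0
J7: 38→42, due 81, tardiness 0
J1: 42→61, due 83, tardiness 0
J4: 61→83, due 84, tardiness 0
J8: 83→85, due 91, tardiness 0
Maximum = 0.

0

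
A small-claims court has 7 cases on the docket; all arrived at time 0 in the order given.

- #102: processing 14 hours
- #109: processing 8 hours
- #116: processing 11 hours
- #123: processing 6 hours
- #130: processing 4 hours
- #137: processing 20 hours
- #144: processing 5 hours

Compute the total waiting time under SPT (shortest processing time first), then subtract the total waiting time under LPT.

SPT (increasing processing time): #130 #144 #123 #109 #116 #102 #137.
#130: waits 0, runs 0→4
#144: waits 4, runs 4→9
#123: waits 9, runs 9→15
#109: waits 15, runs 15→23
#116: waits 23, runs 23→34
#102: waits 34, runs 34→48
#137: waits 48, runs 48→68
Sum = 0+4+9+15+23+34+48 = 133.
LPT (decreasing processing time): #137 #102 #116 #109 #123 #144 #130.
#137: waits 0, runs 0→20
#102: waits 20, runs 20→34
#116: waits 34, runs 34→45
#109: waits 45, runs 45→53
#123: waits 53, runs 53→59
#144: waits 59, runs 59→64
#130: waits 64, runs 64→68
Sum = 0+20+34+45+53+59+64 = 275.
Difference = 133 − 275 = -142.

-142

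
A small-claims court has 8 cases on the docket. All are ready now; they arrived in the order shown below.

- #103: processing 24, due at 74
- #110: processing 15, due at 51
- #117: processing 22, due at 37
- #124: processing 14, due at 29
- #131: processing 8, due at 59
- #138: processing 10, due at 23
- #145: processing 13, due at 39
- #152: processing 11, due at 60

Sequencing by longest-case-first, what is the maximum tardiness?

86

LPT (decreasing processing time): #103 #117 #110 #124 #145 #152 #138 #131.
#103: 0→24, due 74, tardiness 0
#117: 24→46, due 37, tardiness 9
#110: 46→61, due 51, tardiness 10
#124: 61→75, due 29, tardiness 46
#145: 75→88, due 39, tardiness 49
#152: 88→99, due 60, tardiness 39
#138: 99→109, due 23, tardiness 86
#131: 109→117, due 59, tardiness 58
Maximum = 86.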